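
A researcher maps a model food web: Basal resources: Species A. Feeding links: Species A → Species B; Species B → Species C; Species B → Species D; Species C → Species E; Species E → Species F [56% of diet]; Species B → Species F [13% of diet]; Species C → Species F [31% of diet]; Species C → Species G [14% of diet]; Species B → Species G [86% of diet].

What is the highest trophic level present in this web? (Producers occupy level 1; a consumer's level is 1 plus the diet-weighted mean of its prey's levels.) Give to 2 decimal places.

Species B: 1 + 1 = 2
Species C: 1 + 2 = 3
Species D: 1 + 2 = 3
Species E: 1 + 3 = 4
Species F: 1 + (0.56×4 + 0.13×2 + 0.31×3) = 4.43
Species G: 1 + (0.14×3 + 0.86×2) = 3.14

4.43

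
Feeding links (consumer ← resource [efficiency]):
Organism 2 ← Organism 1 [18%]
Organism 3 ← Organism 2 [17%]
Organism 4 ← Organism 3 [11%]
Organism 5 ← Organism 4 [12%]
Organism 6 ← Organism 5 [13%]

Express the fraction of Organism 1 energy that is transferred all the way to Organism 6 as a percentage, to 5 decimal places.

Product of link efficiencies: 0.18 × 0.17 × 0.11 × 0.12 × 0.13 = 0.0000525096
As a percentage: 0.0000525096 × 100 = 0.00525%

0.00525%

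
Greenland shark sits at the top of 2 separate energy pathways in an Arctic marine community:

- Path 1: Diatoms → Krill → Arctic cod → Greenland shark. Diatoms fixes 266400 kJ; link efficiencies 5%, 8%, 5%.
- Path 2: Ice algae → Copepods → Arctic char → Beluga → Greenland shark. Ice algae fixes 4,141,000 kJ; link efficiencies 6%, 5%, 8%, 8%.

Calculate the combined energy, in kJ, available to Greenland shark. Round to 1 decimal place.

132.8 kJ

Path 1: 266400 × 0.05 × 0.08 × 0.05 = 53.28 kJ
Path 2: 4141000 × 0.06 × 0.05 × 0.08 × 0.08 = 79.5072 kJ
Total at Greenland shark: 53.28 + 79.5072 = 132.7872 kJ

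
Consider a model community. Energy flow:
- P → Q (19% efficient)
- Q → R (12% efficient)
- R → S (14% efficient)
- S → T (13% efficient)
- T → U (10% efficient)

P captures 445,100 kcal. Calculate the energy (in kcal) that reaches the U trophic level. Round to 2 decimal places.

18.47 kcal

Q: 445100 × 0.19 = 84569 kcal
R: 84569 × 0.12 = 10148.28 kcal
S: 10148.28 × 0.14 = 1420.7592 kcal
T: 1420.7592 × 0.13 = 184.698696 kcal
U: 184.698696 × 0.1 = 18.4698696 kcal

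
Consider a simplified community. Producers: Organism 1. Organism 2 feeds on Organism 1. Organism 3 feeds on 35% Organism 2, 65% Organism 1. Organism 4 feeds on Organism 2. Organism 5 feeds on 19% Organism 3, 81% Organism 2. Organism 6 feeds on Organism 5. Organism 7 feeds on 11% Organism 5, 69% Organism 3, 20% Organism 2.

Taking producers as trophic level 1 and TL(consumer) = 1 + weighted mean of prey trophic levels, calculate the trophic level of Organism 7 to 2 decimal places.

Organism 2: 1 + 1 = 2
Organism 3: 1 + (0.35×2 + 0.65×1) = 2.35
Organism 4: 1 + 2 = 3
Organism 5: 1 + (0.19×2.35 + 0.81×2) = 3.0665
Organism 6: 1 + 3.0665 = 4.0665
Organism 7: 1 + (0.11×3.0665 + 0.69×2.35 + 0.2×2) = 3.358815

3.36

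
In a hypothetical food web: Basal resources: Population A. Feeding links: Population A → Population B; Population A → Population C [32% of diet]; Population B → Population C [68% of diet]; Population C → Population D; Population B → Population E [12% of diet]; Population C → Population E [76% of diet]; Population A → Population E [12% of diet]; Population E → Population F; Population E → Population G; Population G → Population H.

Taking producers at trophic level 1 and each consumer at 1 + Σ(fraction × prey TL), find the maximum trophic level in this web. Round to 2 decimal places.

Population B: 1 + 1 = 2
Population C: 1 + (0.32×1 + 0.68×2) = 2.68
Population D: 1 + 2.68 = 3.68
Population E: 1 + (0.12×2 + 0.76×2.68 + 0.12×1) = 3.3968
Population F: 1 + 3.3968 = 4.3968
Population G: 1 + 3.3968 = 4.3968
Population H: 1 + 4.3968 = 5.3968

5.40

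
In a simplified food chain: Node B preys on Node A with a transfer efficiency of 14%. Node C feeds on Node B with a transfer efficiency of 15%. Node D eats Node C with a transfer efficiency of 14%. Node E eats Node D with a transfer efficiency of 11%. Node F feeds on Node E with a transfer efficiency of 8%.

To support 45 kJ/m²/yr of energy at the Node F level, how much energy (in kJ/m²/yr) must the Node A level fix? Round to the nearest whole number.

1739332 kJ/m²/yr

Cumulative transfer efficiency: 0.14 × 0.15 × 0.14 × 0.11 × 0.08 = 0.000025872
Node A energy = 45 / 0.000025872 = 1739332 kJ/m²/yr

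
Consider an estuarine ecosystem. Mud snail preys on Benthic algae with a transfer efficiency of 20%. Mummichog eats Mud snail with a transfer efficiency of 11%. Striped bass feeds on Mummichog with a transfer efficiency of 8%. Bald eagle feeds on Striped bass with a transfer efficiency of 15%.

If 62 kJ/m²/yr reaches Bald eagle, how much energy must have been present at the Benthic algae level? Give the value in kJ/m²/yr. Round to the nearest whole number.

234848 kJ/m²/yr

Cumulative transfer efficiency: 0.2 × 0.11 × 0.08 × 0.15 = 0.000264
Benthic algae energy = 62 / 0.000264 = 234848 kJ/m²/yr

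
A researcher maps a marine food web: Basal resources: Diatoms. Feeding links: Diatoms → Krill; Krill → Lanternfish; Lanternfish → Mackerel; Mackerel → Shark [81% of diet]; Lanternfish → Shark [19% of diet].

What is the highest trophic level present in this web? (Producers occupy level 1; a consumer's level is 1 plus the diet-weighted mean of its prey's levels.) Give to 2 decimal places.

4.81

Krill: 1 + 1 = 2
Lanternfish: 1 + 2 = 3
Mackerel: 1 + 3 = 4
Shark: 1 + (0.81×4 + 0.19×3) = 4.81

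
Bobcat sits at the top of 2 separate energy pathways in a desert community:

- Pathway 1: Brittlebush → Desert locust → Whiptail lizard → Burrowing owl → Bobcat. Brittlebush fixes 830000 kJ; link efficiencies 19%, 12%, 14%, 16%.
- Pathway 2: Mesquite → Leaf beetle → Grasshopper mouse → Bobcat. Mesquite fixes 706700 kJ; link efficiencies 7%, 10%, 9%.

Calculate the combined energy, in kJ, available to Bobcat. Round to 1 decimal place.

869.1 kJ

Pathway 1: 830000 × 0.19 × 0.12 × 0.14 × 0.16 = 423.8976 kJ
Pathway 2: 706700 × 0.07 × 0.1 × 0.09 = 445.221 kJ
Total at Bobcat: 423.8976 + 445.221 = 869.1186 kJ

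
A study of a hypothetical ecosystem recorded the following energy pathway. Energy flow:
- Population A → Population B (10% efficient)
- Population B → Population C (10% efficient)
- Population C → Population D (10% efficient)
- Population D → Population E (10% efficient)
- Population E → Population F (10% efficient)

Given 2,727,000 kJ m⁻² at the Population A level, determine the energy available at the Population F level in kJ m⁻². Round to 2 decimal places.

27.27 kJ m⁻²

Population B: 2727000 × 0.1 = 272700 kJ m⁻²
Population C: 272700 × 0.1 = 27270 kJ m⁻²
Population D: 27270 × 0.1 = 2727 kJ m⁻²
Population E: 2727 × 0.1 = 272.7 kJ m⁻²
Population F: 272.7 × 0.1 = 27.27 kJ m⁻²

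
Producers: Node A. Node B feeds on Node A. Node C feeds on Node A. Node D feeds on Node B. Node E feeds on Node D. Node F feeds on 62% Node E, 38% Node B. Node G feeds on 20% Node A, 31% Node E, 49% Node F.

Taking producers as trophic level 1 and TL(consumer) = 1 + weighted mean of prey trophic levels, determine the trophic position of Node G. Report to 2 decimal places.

Node B: 1 + 1 = 2
Node C: 1 + 1 = 2
Node D: 1 + 2 = 3
Node E: 1 + 3 = 4
Node F: 1 + (0.62×4 + 0.38×2) = 4.24
Node G: 1 + (0.2×1 + 0.31×4 + 0.49×4.24) = 4.5176

4.52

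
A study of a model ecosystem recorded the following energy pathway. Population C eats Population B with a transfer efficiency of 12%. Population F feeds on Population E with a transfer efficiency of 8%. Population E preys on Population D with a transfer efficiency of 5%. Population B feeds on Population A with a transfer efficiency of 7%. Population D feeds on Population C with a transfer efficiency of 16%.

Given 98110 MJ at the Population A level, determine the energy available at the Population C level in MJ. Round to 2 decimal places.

824.12 MJ

Population B: 98110 × 0.07 = 6867.7 MJ
Population C: 6867.7 × 0.12 = 824.124 MJ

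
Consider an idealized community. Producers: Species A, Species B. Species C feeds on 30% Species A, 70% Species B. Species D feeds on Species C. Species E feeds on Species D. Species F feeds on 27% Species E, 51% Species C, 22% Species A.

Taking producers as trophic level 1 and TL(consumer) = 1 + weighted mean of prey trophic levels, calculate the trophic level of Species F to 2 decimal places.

Species C: 1 + (0.3×1 + 0.7×1) = 2
Species D: 1 + 2 = 3
Species E: 1 + 3 = 4
Species F: 1 + (0.27×4 + 0.51×2 + 0.22×1) = 3.32

3.32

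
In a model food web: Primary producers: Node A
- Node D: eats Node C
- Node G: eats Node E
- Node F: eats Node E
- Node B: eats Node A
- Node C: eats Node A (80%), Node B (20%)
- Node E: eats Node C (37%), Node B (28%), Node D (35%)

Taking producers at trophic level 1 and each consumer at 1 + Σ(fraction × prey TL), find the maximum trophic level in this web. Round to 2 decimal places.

Node B: 1 + 1 = 2
Node C: 1 + (0.8×1 + 0.2×2) = 2.2
Node D: 1 + 2.2 = 3.2
Node E: 1 + (0.37×2.2 + 0.28×2 + 0.35×3.2) = 3.494
Node F: 1 + 3.494 = 4.494
Node G: 1 + 3.494 = 4.494

4.49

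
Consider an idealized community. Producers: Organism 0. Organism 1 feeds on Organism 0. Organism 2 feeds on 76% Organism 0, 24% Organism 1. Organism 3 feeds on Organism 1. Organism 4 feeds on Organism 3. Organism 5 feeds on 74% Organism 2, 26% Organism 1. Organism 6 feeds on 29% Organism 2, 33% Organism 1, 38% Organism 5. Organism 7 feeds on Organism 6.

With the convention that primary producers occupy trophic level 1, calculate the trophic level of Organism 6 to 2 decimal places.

Organism 1: 1 + 1 = 2
Organism 2: 1 + (0.76×1 + 0.24×2) = 2.24
Organism 3: 1 + 2 = 3
Organism 4: 1 + 3 = 4
Organism 5: 1 + (0.74×2.24 + 0.26×2) = 3.1776
Organism 6: 1 + (0.29×2.24 + 0.33×2 + 0.38×3.1776) = 3.517088
Organism 7: 1 + 3.517088 = 4.517088

3.52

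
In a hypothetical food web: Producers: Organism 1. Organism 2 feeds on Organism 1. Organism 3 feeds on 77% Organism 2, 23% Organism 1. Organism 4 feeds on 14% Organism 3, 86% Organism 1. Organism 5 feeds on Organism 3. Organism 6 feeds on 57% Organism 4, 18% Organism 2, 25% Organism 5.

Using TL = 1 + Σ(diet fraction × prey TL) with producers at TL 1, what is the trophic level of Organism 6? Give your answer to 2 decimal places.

3.58

Organism 2: 1 + 1 = 2
Organism 3: 1 + (0.77×2 + 0.23×1) = 2.77
Organism 4: 1 + (0.14×2.77 + 0.86×1) = 2.2478
Organism 5: 1 + 2.77 = 3.77
Organism 6: 1 + (0.57×2.2478 + 0.18×2 + 0.25×3.77) = 3.583746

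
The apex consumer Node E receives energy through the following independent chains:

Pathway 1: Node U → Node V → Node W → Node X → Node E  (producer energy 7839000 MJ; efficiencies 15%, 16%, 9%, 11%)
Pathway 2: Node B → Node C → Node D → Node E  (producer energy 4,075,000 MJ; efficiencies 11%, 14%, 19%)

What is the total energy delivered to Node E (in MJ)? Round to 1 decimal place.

13786.0 MJ

Pathway 1: 7839000 × 0.15 × 0.16 × 0.09 × 0.11 = 1862.5464 MJ
Pathway 2: 4075000 × 0.11 × 0.14 × 0.19 = 11923.45 MJ
Total at Node E: 1862.5464 + 11923.45 = 13785.9964 MJ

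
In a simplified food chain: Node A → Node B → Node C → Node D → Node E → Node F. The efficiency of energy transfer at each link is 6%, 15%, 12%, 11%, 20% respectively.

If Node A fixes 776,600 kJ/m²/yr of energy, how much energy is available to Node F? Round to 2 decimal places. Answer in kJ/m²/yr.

18.45 kJ/m²/yr

Node B: 776600 × 0.06 = 46596 kJ/m²/yr
Node C: 46596 × 0.15 = 6989.4 kJ/m²/yr
Node D: 6989.4 × 0.12 = 838.728 kJ/m²/yr
Node E: 838.728 × 0.11 = 92.26008 kJ/m²/yr
Node F: 92.26008 × 0.2 = 18.452016 kJ/m²/yr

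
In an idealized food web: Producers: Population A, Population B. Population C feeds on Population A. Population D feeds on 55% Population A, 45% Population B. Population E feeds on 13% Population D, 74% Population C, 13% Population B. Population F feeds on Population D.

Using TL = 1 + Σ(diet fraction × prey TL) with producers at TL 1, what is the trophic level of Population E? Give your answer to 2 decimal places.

2.87

Population C: 1 + 1 = 2
Population D: 1 + (0.55×1 + 0.45×1) = 2
Population E: 1 + (0.13×2 + 0.74×2 + 0.13×1) = 2.87
Population F: 1 + 2 = 3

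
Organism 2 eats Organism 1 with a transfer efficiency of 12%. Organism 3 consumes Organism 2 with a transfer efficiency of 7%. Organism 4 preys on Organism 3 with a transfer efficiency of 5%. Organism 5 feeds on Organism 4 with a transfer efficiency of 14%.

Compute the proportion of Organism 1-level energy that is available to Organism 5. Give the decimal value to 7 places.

Product of link efficiencies: 0.12 × 0.07 × 0.05 × 0.14 = 0.0000588

0.0000588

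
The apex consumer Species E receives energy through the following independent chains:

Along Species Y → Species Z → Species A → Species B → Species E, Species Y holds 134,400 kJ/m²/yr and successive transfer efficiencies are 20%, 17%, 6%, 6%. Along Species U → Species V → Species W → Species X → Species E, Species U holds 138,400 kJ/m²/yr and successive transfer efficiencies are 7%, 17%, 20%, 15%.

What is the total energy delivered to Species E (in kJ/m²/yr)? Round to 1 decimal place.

Via Species Y: 134400 × 0.2 × 0.17 × 0.06 × 0.06 = 16.45056 kJ/m²/yr
Via Species U: 138400 × 0.07 × 0.17 × 0.2 × 0.15 = 49.4088 kJ/m²/yr
Total at Species E: 16.45056 + 49.4088 = 65.85936 kJ/m²/yr

65.9 kJ/m²/yr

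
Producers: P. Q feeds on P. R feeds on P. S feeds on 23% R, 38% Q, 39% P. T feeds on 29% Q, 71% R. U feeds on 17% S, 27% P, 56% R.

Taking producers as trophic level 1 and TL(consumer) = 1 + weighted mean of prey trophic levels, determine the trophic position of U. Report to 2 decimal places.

Q: 1 + 1 = 2
R: 1 + 1 = 2
S: 1 + (0.23×2 + 0.38×2 + 0.39×1) = 2.61
T: 1 + (0.29×2 + 0.71×2) = 3
U: 1 + (0.17×2.61 + 0.27×1 + 0.56×2) = 2.8337

2.83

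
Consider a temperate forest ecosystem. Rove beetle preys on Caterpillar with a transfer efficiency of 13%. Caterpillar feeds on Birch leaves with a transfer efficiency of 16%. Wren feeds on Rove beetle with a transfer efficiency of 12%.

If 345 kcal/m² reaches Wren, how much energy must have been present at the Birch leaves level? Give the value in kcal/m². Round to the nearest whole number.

138221 kcal/m²

Cumulative transfer efficiency: 0.16 × 0.13 × 0.12 = 0.002496
Birch leaves energy = 345 / 0.002496 = 138221 kcal/m²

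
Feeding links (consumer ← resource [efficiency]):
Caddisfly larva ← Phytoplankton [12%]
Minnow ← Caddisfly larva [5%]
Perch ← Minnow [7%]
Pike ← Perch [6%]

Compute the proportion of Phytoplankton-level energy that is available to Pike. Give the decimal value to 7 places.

Product of link efficiencies: 0.12 × 0.05 × 0.07 × 0.06 = 0.0000252

0.0000252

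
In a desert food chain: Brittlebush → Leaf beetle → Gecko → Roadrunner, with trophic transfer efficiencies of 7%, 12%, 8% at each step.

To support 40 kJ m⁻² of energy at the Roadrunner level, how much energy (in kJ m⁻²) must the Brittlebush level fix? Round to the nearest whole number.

59524 kJ m⁻²

Cumulative transfer efficiency: 0.07 × 0.12 × 0.08 = 0.000672
Brittlebush energy = 40 / 0.000672 = 59524 kJ m⁻²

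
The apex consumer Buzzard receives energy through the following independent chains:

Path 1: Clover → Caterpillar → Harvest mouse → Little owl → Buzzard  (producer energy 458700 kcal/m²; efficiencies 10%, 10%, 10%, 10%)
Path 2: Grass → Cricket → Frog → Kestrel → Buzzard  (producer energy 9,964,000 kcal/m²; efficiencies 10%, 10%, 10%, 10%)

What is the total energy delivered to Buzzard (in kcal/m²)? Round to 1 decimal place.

1042.3 kcal/m²

Path 1: 458700 × 0.1 × 0.1 × 0.1 × 0.1 = 45.87 kcal/m²
Path 2: 9964000 × 0.1 × 0.1 × 0.1 × 0.1 = 996.4 kcal/m²
Total at Buzzard: 45.87 + 996.4 = 1042.27 kcal/m²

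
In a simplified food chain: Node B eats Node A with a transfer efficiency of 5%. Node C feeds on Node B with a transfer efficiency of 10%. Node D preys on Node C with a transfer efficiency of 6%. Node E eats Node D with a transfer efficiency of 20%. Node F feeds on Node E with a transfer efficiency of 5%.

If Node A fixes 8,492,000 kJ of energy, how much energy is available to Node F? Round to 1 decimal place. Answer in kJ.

Node B: 8492000 × 0.05 = 424600 kJ
Node C: 424600 × 0.1 = 42460 kJ
Node D: 42460 × 0.06 = 2547.6 kJ
Node E: 2547.6 × 0.2 = 509.52 kJ
Node F: 509.52 × 0.05 = 25.476 kJ

25.5 kJ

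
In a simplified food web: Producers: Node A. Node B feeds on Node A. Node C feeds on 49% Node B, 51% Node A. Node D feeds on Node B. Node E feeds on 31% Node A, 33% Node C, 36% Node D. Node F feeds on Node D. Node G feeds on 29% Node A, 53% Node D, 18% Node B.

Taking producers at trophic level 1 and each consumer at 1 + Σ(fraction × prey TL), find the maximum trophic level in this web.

4

Node B: 1 + 1 = 2
Node C: 1 + (0.49×2 + 0.51×1) = 2.49
Node D: 1 + 2 = 3
Node E: 1 + (0.31×1 + 0.33×2.49 + 0.36×3) = 3.2117
Node F: 1 + 3 = 4
Node G: 1 + (0.29×1 + 0.53×3 + 0.18×2) = 3.24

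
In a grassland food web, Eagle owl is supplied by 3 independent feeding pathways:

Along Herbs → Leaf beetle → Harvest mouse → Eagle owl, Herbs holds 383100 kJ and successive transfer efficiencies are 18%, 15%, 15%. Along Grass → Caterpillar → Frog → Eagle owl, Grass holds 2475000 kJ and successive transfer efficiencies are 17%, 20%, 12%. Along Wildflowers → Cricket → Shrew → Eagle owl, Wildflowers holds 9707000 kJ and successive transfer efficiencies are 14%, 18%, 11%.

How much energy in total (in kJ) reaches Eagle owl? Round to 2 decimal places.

38557.36 kJ

Via Herbs: 383100 × 0.18 × 0.15 × 0.15 = 1551.555 kJ
Via Grass: 2475000 × 0.17 × 0.2 × 0.12 = 10098 kJ
Via Wildflowers: 9707000 × 0.14 × 0.18 × 0.11 = 26907.804 kJ
Total at Eagle owl: 1551.555 + 10098 + 26907.804 = 38557.359 kJ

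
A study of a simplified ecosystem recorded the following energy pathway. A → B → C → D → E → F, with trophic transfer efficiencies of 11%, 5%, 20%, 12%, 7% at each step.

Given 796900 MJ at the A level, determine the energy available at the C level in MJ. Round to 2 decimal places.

B: 796900 × 0.11 = 87659 MJ
C: 87659 × 0.05 = 4382.95 MJ

4382.95 MJ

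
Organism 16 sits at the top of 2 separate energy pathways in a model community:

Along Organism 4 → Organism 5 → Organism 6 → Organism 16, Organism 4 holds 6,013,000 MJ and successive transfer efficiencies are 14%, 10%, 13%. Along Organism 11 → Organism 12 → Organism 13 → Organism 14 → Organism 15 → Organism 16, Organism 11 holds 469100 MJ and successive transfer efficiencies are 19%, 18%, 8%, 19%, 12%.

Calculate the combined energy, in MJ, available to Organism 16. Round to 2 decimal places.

10972.92 MJ

Via Organism 4: 6013000 × 0.14 × 0.1 × 0.13 = 10943.66 MJ
Via Organism 11: 469100 × 0.19 × 0.18 × 0.08 × 0.19 × 0.12 = 29.26283328 MJ
Total at Organism 16: 10943.66 + 29.26283328 = 10972.92283328 MJ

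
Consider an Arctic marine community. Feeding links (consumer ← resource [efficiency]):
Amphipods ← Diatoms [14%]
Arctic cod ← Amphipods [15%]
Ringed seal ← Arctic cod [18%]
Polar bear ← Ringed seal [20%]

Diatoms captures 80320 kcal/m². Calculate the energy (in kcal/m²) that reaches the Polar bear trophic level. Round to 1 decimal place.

Amphipods: 80320 × 0.14 = 11244.8 kcal/m²
Arctic cod: 11244.8 × 0.15 = 1686.72 kcal/m²
Ringed seal: 1686.72 × 0.18 = 303.6096 kcal/m²
Polar bear: 303.6096 × 0.2 = 60.72192 kcal/m²

60.7 kcal/m²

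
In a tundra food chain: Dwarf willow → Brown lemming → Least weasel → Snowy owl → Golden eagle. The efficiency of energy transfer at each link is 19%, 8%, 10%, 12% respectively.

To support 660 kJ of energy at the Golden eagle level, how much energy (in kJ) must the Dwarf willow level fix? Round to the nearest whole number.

Cumulative transfer efficiency: 0.19 × 0.08 × 0.1 × 0.12 = 0.0001824
Dwarf willow energy = 660 / 0.0001824 = 3618421 kJ

3618421 kJ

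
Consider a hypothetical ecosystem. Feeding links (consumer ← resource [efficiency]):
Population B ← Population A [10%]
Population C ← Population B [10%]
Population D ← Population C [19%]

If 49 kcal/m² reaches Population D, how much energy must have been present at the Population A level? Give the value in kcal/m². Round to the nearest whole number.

25789 kcal/m²

Cumulative transfer efficiency: 0.1 × 0.1 × 0.19 = 0.0019
Population A energy = 49 / 0.0019 = 25789 kcal/m²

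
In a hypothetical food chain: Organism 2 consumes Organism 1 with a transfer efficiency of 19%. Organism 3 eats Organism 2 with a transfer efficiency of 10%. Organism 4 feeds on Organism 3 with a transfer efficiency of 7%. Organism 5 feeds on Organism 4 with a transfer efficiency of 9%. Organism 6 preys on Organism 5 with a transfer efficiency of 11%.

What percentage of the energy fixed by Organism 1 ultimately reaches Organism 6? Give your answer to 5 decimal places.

Product of link efficiencies: 0.19 × 0.1 × 0.07 × 0.09 × 0.11 = 0.000013167
As a percentage: 0.000013167 × 100 = 0.00132%

0.00132%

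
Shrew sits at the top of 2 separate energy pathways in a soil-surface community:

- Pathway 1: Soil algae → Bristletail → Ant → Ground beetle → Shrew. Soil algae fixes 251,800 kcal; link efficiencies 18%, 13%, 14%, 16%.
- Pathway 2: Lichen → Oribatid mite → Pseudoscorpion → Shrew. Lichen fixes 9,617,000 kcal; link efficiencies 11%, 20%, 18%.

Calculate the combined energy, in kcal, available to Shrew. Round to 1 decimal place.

38215.3 kcal

Pathway 1: 251800 × 0.18 × 0.13 × 0.14 × 0.16 = 131.983488 kcal
Pathway 2: 9617000 × 0.11 × 0.2 × 0.18 = 38083.32 kcal
Total at Shrew: 131.983488 + 38083.32 = 38215.303488 kcal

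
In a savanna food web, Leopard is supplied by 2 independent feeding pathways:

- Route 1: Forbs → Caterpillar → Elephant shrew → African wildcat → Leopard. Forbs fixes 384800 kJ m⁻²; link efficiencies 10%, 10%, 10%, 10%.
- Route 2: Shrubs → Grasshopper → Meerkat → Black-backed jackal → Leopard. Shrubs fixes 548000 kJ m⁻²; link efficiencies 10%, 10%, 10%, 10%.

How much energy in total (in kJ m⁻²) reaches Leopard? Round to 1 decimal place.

Route 1: 384800 × 0.1 × 0.1 × 0.1 × 0.1 = 38.48 kJ m⁻²
Route 2: 548000 × 0.1 × 0.1 × 0.1 × 0.1 = 54.8 kJ m⁻²
Total at Leopard: 38.48 + 54.8 = 93.28 kJ m⁻²

93.3 kJ m⁻²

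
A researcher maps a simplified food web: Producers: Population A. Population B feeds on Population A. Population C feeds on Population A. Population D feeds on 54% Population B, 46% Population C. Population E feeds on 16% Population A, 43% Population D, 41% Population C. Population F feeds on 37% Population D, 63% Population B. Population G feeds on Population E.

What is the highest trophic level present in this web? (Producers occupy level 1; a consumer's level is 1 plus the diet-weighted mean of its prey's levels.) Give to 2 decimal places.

Population B: 1 + 1 = 2
Population C: 1 + 1 = 2
Population D: 1 + (0.54×2 + 0.46×2) = 3
Population E: 1 + (0.16×1 + 0.43×3 + 0.41×2) = 3.27
Population F: 1 + (0.37×3 + 0.63×2) = 3.37
Population G: 1 + 3.27 = 4.27

4.27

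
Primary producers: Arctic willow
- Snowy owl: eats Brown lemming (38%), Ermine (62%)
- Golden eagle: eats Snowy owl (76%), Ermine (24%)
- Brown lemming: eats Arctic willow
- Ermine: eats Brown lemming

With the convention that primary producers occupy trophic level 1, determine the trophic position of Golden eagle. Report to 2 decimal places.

4.47

Brown lemming: 1 + 1 = 2
Ermine: 1 + 2 = 3
Snowy owl: 1 + (0.38×2 + 0.62×3) = 3.62
Golden eagle: 1 + (0.76×3.62 + 0.24×3) = 4.4712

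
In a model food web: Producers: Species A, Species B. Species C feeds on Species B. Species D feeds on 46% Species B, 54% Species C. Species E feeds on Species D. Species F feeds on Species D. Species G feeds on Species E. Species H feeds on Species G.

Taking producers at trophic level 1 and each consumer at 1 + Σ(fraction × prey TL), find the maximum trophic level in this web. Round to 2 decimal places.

5.54

Species C: 1 + 1 = 2
Species D: 1 + (0.46×1 + 0.54×2) = 2.54
Species E: 1 + 2.54 = 3.54
Species F: 1 + 2.54 = 3.54
Species G: 1 + 3.54 = 4.54
Species H: 1 + 4.54 = 5.54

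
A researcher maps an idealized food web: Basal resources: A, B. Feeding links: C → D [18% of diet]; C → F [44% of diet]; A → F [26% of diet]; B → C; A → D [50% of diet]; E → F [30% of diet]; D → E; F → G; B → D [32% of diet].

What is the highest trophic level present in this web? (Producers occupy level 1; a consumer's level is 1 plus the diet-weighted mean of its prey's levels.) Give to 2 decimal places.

4.09

C: 1 + 1 = 2
D: 1 + (0.32×1 + 0.5×1 + 0.18×2) = 2.18
E: 1 + 2.18 = 3.18
F: 1 + (0.26×1 + 0.44×2 + 0.3×3.18) = 3.094
G: 1 + 3.094 = 4.094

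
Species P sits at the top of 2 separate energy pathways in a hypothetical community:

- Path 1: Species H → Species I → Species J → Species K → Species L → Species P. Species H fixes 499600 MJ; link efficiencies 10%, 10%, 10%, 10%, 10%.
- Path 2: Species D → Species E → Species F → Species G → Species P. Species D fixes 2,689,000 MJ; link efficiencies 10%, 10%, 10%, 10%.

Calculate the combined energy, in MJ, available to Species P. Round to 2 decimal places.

Path 1: 499600 × 0.1 × 0.1 × 0.1 × 0.1 × 0.1 = 4.996 MJ
Path 2: 2689000 × 0.1 × 0.1 × 0.1 × 0.1 = 268.9 MJ
Total at Species P: 4.996 + 268.9 = 273.896 MJ

273.90 MJ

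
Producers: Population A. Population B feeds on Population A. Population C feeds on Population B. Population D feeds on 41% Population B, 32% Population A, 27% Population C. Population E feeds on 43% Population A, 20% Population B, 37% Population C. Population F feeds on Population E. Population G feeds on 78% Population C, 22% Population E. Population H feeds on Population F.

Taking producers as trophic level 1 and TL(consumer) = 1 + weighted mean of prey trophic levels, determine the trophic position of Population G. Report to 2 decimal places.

Population B: 1 + 1 = 2
Population C: 1 + 2 = 3
Population D: 1 + (0.41×2 + 0.32×1 + 0.27×3) = 2.95
Population E: 1 + (0.43×1 + 0.2×2 + 0.37×3) = 2.94
Population F: 1 + 2.94 = 3.94
Population G: 1 + (0.78×3 + 0.22×2.94) = 3.9868
Population H: 1 + 3.94 = 4.94

3.99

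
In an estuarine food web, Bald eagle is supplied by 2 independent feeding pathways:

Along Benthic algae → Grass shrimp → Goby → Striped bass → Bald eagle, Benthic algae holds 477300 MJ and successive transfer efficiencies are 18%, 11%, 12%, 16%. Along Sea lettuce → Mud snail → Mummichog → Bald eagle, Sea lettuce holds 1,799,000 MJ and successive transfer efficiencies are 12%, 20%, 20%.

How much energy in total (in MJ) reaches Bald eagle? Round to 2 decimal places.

Via Benthic algae: 477300 × 0.18 × 0.11 × 0.12 × 0.16 = 181.450368 MJ
Via Sea lettuce: 1799000 × 0.12 × 0.2 × 0.2 = 8635.2 MJ
Total at Bald eagle: 181.450368 + 8635.2 = 8816.650368 MJ

8816.65 MJ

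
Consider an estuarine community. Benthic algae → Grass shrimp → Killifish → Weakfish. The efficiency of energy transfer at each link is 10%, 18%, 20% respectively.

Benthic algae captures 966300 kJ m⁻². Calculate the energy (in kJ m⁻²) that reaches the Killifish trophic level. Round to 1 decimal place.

Grass shrimp: 966300 × 0.1 = 96630 kJ m⁻²
Killifish: 96630 × 0.18 = 17393.4 kJ m⁻²

17393.4 kJ m⁻²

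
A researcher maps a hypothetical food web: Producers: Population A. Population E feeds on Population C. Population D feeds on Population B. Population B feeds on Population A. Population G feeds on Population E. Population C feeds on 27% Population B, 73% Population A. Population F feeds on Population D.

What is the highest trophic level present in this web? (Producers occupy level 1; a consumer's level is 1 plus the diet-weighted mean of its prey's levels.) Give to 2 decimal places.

4.27

Population B: 1 + 1 = 2
Population C: 1 + (0.27×2 + 0.73×1) = 2.27
Population D: 1 + 2 = 3
Population E: 1 + 2.27 = 3.27
Population F: 1 + 3 = 4
Population G: 1 + 3.27 = 4.27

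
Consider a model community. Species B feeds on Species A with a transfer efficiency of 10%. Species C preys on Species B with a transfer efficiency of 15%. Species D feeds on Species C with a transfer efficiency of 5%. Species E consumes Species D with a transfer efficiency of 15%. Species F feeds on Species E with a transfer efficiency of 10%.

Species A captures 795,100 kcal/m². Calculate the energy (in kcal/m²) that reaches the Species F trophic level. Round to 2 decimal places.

Species B: 795100 × 0.1 = 79510 kcal/m²
Species C: 79510 × 0.15 = 11926.5 kcal/m²
Species D: 11926.5 × 0.05 = 596.325 kcal/m²
Species E: 596.325 × 0.15 = 89.44875 kcal/m²
Species F: 89.44875 × 0.1 = 8.944875 kcal/m²

8.94 kcal/m²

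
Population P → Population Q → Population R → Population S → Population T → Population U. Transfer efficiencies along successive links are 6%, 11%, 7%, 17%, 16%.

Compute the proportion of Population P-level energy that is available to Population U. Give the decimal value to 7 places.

Product of link efficiencies: 0.06 × 0.11 × 0.07 × 0.17 × 0.16 = 0.0000125664

0.0000126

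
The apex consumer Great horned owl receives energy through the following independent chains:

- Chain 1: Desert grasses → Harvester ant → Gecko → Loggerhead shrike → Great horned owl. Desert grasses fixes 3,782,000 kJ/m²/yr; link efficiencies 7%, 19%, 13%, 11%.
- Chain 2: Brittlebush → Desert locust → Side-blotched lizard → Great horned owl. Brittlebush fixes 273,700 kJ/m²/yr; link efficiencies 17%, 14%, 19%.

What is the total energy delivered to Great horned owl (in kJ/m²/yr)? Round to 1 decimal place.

1957.0 kJ/m²/yr

Chain 1: 3782000 × 0.07 × 0.19 × 0.13 × 0.11 = 719.29858 kJ/m²/yr
Chain 2: 273700 × 0.17 × 0.14 × 0.19 = 1237.6714 kJ/m²/yr
Total at Great horned owl: 719.29858 + 1237.6714 = 1956.96998 kJ/m²/yr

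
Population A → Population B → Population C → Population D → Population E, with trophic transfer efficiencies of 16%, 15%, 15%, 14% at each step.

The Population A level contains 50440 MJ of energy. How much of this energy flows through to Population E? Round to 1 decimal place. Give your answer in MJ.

Population B: 50440 × 0.16 = 8070.4 MJ
Population C: 8070.4 × 0.15 = 1210.56 MJ
Population D: 1210.56 × 0.15 = 181.584 MJ
Population E: 181.584 × 0.14 = 25.42176 MJ

25.4 MJ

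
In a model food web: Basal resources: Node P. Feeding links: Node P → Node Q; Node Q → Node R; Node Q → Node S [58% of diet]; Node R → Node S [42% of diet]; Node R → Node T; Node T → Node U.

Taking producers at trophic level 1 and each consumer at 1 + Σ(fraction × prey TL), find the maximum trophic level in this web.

Node Q: 1 + 1 = 2
Node R: 1 + 2 = 3
Node S: 1 + (0.58×2 + 0.42×3) = 3.42
Node T: 1 + 3 = 4
Node U: 1 + 4 = 5

5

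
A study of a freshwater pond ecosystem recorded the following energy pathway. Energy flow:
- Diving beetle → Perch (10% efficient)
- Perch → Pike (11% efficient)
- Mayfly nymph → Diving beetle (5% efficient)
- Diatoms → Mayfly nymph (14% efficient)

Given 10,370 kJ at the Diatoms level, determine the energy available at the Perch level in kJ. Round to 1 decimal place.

Mayfly nymph: 10370 × 0.14 = 1451.8 kJ
Diving beetle: 1451.8 × 0.05 = 72.59 kJ
Perch: 72.59 × 0.1 = 7.259 kJ

7.3 kJ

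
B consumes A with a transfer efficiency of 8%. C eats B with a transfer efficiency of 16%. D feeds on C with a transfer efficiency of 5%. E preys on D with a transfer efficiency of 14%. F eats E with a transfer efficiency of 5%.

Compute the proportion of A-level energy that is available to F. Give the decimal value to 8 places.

Product of link efficiencies: 0.08 × 0.16 × 0.05 × 0.14 × 0.05 = 0.00000448

0.00000448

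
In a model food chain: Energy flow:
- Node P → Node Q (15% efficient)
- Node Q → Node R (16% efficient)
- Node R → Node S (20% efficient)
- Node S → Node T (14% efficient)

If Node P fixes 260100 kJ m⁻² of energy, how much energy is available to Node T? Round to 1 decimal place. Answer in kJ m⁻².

Node Q: 260100 × 0.15 = 39015 kJ m⁻²
Node R: 39015 × 0.16 = 6242.4 kJ m⁻²
Node S: 6242.4 × 0.2 = 1248.48 kJ m⁻²
Node T: 1248.48 × 0.14 = 174.7872 kJ m⁻²

174.8 kJ m⁻²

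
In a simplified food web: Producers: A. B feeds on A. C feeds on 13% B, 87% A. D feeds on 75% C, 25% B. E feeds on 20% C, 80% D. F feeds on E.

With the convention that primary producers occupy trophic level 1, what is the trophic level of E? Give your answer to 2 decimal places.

3.90

B: 1 + 1 = 2
C: 1 + (0.13×2 + 0.87×1) = 2.13
D: 1 + (0.75×2.13 + 0.25×2) = 3.0975
E: 1 + (0.2×2.13 + 0.8×3.0975) = 3.904
F: 1 + 3.904 = 4.904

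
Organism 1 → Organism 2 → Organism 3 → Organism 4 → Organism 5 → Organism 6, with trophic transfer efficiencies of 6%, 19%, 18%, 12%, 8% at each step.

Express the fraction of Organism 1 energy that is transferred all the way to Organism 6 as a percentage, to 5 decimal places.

Product of link efficiencies: 0.06 × 0.19 × 0.18 × 0.12 × 0.08 = 0.0000196992
As a percentage: 0.0000196992 × 100 = 0.00197%

0.00197%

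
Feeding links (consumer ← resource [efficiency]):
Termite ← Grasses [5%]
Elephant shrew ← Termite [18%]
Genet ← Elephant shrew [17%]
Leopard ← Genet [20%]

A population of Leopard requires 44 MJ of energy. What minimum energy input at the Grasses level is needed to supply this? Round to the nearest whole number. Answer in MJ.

143791 MJ

Cumulative transfer efficiency: 0.05 × 0.18 × 0.17 × 0.2 = 0.000306
Grasses energy = 44 / 0.000306 = 143791 MJ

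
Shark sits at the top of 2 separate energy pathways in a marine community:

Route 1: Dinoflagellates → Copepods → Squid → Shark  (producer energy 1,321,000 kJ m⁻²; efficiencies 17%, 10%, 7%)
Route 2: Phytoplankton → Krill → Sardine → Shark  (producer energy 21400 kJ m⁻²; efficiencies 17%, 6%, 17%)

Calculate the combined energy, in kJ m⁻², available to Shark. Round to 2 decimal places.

Route 1: 1321000 × 0.17 × 0.1 × 0.07 = 1571.99 kJ m⁻²
Route 2: 21400 × 0.17 × 0.06 × 0.17 = 37.1076 kJ m⁻²
Total at Shark: 1571.99 + 37.1076 = 1609.0976 kJ m⁻²

1609.10 kJ m⁻²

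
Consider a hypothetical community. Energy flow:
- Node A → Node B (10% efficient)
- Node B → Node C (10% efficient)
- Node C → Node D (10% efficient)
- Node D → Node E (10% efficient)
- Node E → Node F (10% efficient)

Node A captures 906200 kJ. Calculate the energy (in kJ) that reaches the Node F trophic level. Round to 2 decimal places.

9.06 kJ

Node B: 906200 × 0.1 = 90620 kJ
Node C: 90620 × 0.1 = 9062 kJ
Node D: 9062 × 0.1 = 906.2 kJ
Node E: 906.2 × 0.1 = 90.62 kJ
Node F: 90.62 × 0.1 = 9.062 kJ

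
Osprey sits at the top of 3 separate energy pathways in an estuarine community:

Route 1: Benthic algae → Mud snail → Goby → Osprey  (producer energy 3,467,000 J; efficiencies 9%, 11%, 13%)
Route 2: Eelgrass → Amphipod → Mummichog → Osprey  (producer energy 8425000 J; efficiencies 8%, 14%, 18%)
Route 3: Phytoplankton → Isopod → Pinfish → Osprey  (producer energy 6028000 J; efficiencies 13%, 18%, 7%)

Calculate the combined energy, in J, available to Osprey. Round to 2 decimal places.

31320.69 J

Route 1: 3467000 × 0.09 × 0.11 × 0.13 = 4462.029 J
Route 2: 8425000 × 0.08 × 0.14 × 0.18 = 16984.8 J
Route 3: 6028000 × 0.13 × 0.18 × 0.07 = 9873.864 J
Total at Osprey: 4462.029 + 16984.8 + 9873.864 = 31320.693 J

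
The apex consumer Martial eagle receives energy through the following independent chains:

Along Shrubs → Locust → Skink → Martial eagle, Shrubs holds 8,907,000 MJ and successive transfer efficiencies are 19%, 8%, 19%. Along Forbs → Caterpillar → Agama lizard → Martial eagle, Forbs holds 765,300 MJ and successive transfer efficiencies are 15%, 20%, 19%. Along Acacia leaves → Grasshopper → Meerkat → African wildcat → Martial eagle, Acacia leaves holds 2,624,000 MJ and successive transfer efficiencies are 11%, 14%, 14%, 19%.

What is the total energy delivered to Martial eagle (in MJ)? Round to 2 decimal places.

31160.52 MJ

Via Shrubs: 8907000 × 0.19 × 0.08 × 0.19 = 25723.416 MJ
Via Forbs: 765300 × 0.15 × 0.2 × 0.19 = 4362.21 MJ
Via Acacia leaves: 2624000 × 0.11 × 0.14 × 0.14 × 0.19 = 1074.89536 MJ
Total at Martial eagle: 25723.416 + 4362.21 + 1074.89536 = 31160.52136 MJ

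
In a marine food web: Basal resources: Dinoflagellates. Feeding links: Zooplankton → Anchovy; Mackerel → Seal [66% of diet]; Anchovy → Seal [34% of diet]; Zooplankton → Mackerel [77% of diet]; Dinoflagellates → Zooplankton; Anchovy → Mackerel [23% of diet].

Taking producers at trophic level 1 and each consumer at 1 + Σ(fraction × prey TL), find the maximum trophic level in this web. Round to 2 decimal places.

4.15

Zooplankton: 1 + 1 = 2
Anchovy: 1 + 2 = 3
Mackerel: 1 + (0.23×3 + 0.77×2) = 3.23
Seal: 1 + (0.34×3 + 0.66×3.23) = 4.1518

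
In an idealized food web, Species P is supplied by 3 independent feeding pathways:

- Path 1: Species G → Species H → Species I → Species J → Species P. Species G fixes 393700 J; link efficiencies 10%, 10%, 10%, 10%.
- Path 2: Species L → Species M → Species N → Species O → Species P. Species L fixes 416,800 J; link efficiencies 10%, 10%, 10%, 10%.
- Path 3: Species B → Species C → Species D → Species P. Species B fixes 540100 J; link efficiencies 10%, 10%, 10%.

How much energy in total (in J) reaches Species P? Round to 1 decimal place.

621.2 J

Path 1: 393700 × 0.1 × 0.1 × 0.1 × 0.1 = 39.37 J
Path 2: 416800 × 0.1 × 0.1 × 0.1 × 0.1 = 41.68 J
Path 3: 540100 × 0.1 × 0.1 × 0.1 = 540.1 J
Total at Species P: 39.37 + 41.68 + 540.1 = 621.15 J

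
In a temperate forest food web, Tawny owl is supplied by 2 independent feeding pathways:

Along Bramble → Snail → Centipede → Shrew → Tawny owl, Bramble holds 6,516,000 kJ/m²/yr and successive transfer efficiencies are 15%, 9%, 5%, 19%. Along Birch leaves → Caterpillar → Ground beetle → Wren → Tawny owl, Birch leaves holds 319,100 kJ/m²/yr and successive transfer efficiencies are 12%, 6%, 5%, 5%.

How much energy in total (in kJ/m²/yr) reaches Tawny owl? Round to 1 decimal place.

841.4 kJ/m²/yr

Via Bramble: 6516000 × 0.15 × 0.09 × 0.05 × 0.19 = 835.677 kJ/m²/yr
Via Birch leaves: 319100 × 0.12 × 0.06 × 0.05 × 0.05 = 5.7438 kJ/m²/yr
Total at Tawny owl: 835.677 + 5.7438 = 841.4208 kJ/m²/yr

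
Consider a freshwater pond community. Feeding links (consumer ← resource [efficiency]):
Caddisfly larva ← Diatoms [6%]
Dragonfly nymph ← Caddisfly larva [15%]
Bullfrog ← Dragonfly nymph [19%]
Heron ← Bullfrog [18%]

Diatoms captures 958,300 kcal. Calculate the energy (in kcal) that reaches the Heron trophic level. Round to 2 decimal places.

Caddisfly larva: 958300 × 0.06 = 57498 kcal
Dragonfly nymph: 57498 × 0.15 = 8624.7 kcal
Bullfrog: 8624.7 × 0.19 = 1638.693 kcal
Heron: 1638.693 × 0.18 = 294.96474 kcal

294.96 kcal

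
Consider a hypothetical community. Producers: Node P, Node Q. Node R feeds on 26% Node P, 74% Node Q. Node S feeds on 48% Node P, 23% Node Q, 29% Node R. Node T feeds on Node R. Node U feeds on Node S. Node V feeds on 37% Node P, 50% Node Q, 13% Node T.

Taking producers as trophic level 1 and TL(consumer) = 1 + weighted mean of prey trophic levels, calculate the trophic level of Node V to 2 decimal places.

2.26

Node R: 1 + (0.26×1 + 0.74×1) = 2
Node S: 1 + (0.48×1 + 0.23×1 + 0.29×2) = 2.29
Node T: 1 + 2 = 3
Node U: 1 + 2.29 = 3.29
Node V: 1 + (0.37×1 + 0.5×1 + 0.13×3) = 2.26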